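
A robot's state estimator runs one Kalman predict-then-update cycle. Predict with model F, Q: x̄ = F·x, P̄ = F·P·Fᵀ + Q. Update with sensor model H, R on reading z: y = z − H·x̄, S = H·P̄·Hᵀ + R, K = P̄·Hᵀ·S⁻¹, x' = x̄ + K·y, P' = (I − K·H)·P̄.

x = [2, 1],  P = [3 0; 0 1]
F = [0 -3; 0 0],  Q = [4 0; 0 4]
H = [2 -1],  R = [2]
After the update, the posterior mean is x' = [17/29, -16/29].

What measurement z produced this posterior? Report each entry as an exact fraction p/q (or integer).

z = [2]

x̄ = F·x = [-3, 0]
P̄ = F·P·Fᵀ + Q = [13 0; 0 4]
S = H·P̄·Hᵀ + R = [58]
K = P̄·Hᵀ·S⁻¹ = [13/29; -2/29]
x' − x̄ = [104/29, -16/29] = K·y
y = (KᵀK)⁻¹·Kᵀ·(x' − x̄) = [8]
z = y + H·x̄ = [8] + [-6] = [2]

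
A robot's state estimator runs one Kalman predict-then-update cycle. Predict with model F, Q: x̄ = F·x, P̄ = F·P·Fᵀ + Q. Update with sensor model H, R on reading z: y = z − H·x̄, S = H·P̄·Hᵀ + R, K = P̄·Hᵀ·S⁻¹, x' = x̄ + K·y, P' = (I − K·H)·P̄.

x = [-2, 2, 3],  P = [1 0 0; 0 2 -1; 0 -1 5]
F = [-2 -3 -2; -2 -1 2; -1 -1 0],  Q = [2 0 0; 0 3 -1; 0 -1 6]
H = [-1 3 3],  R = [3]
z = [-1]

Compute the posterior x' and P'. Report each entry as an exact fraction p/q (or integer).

x' = [-2968/503, 64/503, -1188/503]
P' = [15072/503 822/503 4170/503; 822/503 2199/503 -1805/503; 4170/503 -1805/503 3231/503]

x̄ = F·x = [-8, 8, 0]
P̄ = F·P·Fᵀ + Q = [32 -6 6; -6 33 5; 6 5 9]
y = z − H·x̄ = [-33]
S = H·P̄·Hᵀ + R = [503]
K = P̄·Hᵀ·S⁻¹ = [-32/503; 120/503; 36/503]
x' = x̄ + K·y = [-2968/503, 64/503, -1188/503]
P' = (I − K·H)·P̄ = [15072/503 822/503 4170/503; 822/503 2199/503 -1805/503; 4170/503 -1805/503 3231/503]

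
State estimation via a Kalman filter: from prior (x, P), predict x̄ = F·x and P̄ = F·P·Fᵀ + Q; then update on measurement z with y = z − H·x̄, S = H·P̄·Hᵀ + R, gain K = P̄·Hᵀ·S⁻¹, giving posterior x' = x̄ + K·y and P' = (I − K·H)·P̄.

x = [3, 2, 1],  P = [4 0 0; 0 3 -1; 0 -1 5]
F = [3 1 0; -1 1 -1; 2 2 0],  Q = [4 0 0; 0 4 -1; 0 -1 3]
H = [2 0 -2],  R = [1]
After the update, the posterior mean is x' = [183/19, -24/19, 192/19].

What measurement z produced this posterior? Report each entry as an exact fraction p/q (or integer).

z = [-1]

x̄ = F·x = [11, -2, 10]
P̄ = F·P·Fᵀ + Q = [43 -8 30; -8 18 -1; 30 -1 31]
S = H·P̄·Hᵀ + R = [57]
K = P̄·Hᵀ·S⁻¹ = [26/57; -14/57; -2/57]
x' − x̄ = [-26/19, 14/19, 2/19] = K·y
y = (KᵀK)⁻¹·Kᵀ·(x' − x̄) = [-3]
z = y + H·x̄ = [-3] + [2] = [-1]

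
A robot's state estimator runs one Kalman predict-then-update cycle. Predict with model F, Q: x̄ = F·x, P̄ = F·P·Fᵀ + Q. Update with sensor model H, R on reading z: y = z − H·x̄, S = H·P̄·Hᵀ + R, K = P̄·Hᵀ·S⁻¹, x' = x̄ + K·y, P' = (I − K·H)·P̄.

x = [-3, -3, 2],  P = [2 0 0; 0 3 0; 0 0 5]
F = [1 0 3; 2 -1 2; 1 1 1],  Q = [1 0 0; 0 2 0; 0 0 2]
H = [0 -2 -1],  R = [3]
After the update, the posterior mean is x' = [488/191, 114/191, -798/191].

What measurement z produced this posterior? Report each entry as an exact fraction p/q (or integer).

z = [3]

x̄ = F·x = [3, 1, -4]
P̄ = F·P·Fᵀ + Q = [48 34 17; 34 33 11; 17 11 12]
S = H·P̄·Hᵀ + R = [191]
K = P̄·Hᵀ·S⁻¹ = [-85/191; -77/191; -34/191]
x' − x̄ = [-85/191, -77/191, -34/191] = K·y
y = (KᵀK)⁻¹·Kᵀ·(x' − x̄) = [1]
z = y + H·x̄ = [1] + [2] = [3]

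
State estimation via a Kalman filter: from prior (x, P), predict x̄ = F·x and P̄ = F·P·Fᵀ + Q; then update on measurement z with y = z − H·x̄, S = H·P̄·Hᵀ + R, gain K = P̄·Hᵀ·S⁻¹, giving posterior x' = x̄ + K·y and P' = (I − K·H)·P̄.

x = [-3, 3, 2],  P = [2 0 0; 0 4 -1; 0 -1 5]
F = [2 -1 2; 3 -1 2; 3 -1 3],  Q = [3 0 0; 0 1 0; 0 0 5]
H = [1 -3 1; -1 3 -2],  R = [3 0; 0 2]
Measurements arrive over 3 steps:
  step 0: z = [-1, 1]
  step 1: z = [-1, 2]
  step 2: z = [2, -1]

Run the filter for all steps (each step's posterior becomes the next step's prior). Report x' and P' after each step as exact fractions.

step 0: x̄ = F·x = [-5, -8, -6]
step 0: P̄ = F·P·Fᵀ + Q = [39 40 51; 40 47 57; 51 57 78]
step 0: y = z − H·x̄ = [-14, 8]
step 0: S = H·P̄·Hᵀ + R = [63 -18; -18 56]
step 0: K = P̄·Hᵀ·S⁻¹ = [-343/534 -207/356; -1349/1602 -179/356; -250/267 -84/89]
step 0: x' = x̄ + K·y = [-176/267, -187/801, -118/267]
step 0: P' = (I − K·H)·P̄ = [2677/356 4463/1068 275/89; 4463/1068 10933/3204 943/267; 275/89 943/267 418/89]
step 1: x̄ = F·x = [-1577/801, -2105/801, -2459/801]
step 1: P̄ = F·P·Fᵀ + Q = [157489/3204 101237/1602 120527/1602; 101237/1602 71092/801 82411/801; 120527/1602 82411/801 102298/801]
step 1: y = z − H·x̄ = [-3080/801, 158/89]
step 1: S = H·P̄·Hᵀ + R = [425005/3204 -8523/356; -8523/356 17069/356]
step 1: K = P̄·Hᵀ·S⁻¹ = [-5392673/9270557 -4634366/9270557; -7798739/9270557 -4416599/9270557; -17926837/18541114 -17460983/18541114]
step 1: x' = x̄ + K·y = [-5743201/9270557, -2215743/9270557, -9492796/9270557]
step 1: P' = (I − K·H)·P̄ = [57579239/9270557 33068003/9270557 25446751/9270557; 33068003/9270557 29564545/9270557 32229415/9270557; 25446751/9270557 32229415/9270557 88702477/18541114]
step 2: x̄ = F·x = [-28256251/9270557, -33999452/9270557, -43492248/9270557]
step 2: P̄ = F·P·Fᵀ + Q = [407482462/9270557 512654768/9270557 620021332/9270557; 512654768/9270557 712488541/9270557 836031299/9270557; 620021332/9270557 836031299/9270557 2119097275/18541114]
step 2: y = z − H·x̄ = [-11708743/9270557, -22512948/9270557]
step 2: S = H·P̄·Hᵀ + R = [2110331803/18541114 -198830303/9270557; -198830303/9270557 448396127/9270557]
step 2: K = P̄·Hᵀ·S⁻¹ = [-54079280696/93543206559 -46836422318/93543206559; -78329873026/93543206559 -44591000545/93543206559; -8187046235/8503927869 -8011778285/8503927869]
step 2: x' = x̄ + K·y = [-103074063881/93543206559, -135849284170/93543206559, -10099303811/8503927869]
step 2: P' = (I − K·H)·P̄ = [580379580086/93543206559 332842702966/93543206559 23264607884/8503927869; 332842702966/93543206559 297334647404/93543206559 29470147288/8503927869; 23264607884/8503927869 29470147288/8503927869 40584695275/8503927869]

step 0: x' = [-176/267, -187/801, -118/267], P' = [2677/356 4463/1068 275/89; 4463/1068 10933/3204 943/267; 275/89 943/267 418/89]
step 1: x' = [-5743201/9270557, -2215743/9270557, -9492796/9270557], P' = [57579239/9270557 33068003/9270557 25446751/9270557; 33068003/9270557 29564545/9270557 32229415/9270557; 25446751/9270557 32229415/9270557 88702477/18541114]
step 2: x' = [-103074063881/93543206559, -135849284170/93543206559, -10099303811/8503927869], P' = [580379580086/93543206559 332842702966/93543206559 23264607884/8503927869; 332842702966/93543206559 297334647404/93543206559 29470147288/8503927869; 23264607884/8503927869 29470147288/8503927869 40584695275/8503927869]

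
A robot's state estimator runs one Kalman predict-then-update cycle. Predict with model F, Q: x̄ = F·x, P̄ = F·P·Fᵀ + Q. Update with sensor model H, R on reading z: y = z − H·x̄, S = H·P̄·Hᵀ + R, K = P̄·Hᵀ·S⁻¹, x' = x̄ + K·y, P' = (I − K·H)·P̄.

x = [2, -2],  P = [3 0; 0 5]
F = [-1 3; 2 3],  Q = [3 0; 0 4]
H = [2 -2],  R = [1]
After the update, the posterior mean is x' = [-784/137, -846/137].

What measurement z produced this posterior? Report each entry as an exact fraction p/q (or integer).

z = [1]

x̄ = F·x = [-8, -2]
P̄ = F·P·Fᵀ + Q = [51 39; 39 61]
S = H·P̄·Hᵀ + R = [137]
K = P̄·Hᵀ·S⁻¹ = [24/137; -44/137]
x' − x̄ = [312/137, -572/137] = K·y
y = (KᵀK)⁻¹·Kᵀ·(x' − x̄) = [13]
z = y + H·x̄ = [13] + [-12] = [1]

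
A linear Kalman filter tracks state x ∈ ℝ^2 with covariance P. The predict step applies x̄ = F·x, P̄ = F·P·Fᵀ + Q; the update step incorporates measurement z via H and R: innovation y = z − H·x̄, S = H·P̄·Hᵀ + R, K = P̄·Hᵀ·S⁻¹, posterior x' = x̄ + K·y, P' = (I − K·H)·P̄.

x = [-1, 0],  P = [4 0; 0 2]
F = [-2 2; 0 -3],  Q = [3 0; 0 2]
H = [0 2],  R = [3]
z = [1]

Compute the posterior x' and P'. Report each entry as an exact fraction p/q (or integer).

x' = [142/83, 40/83]
P' = [1665/83 -36/83; -36/83 60/83]

x̄ = F·x = [2, 0]
P̄ = F·P·Fᵀ + Q = [27 -12; -12 20]
y = z − H·x̄ = [1]
S = H·P̄·Hᵀ + R = [83]
K = P̄·Hᵀ·S⁻¹ = [-24/83; 40/83]
x' = x̄ + K·y = [142/83, 40/83]
P' = (I − K·H)·P̄ = [1665/83 -36/83; -36/83 60/83]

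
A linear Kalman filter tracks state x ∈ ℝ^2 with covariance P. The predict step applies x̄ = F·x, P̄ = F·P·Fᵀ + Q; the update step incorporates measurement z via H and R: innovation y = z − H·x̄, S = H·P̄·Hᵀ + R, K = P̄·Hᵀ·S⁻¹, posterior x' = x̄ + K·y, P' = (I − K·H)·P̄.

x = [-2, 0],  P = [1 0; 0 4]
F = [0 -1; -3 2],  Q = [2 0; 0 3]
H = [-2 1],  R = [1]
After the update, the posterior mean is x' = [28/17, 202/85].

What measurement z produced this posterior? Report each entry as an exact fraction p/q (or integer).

z = [-1]

x̄ = F·x = [0, 6]
P̄ = F·P·Fᵀ + Q = [6 -8; -8 28]
S = H·P̄·Hᵀ + R = [85]
K = P̄·Hᵀ·S⁻¹ = [-4/17; 44/85]
x' − x̄ = [28/17, -308/85] = K·y
y = (KᵀK)⁻¹·Kᵀ·(x' − x̄) = [-7]
z = y + H·x̄ = [-7] + [6] = [-1]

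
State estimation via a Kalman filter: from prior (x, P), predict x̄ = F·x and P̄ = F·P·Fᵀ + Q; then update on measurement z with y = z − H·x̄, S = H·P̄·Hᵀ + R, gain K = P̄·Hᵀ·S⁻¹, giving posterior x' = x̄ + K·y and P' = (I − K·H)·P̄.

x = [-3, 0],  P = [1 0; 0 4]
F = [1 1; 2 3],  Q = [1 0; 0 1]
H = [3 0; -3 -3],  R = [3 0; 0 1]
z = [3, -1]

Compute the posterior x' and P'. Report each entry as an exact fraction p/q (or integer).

x' = [255/511, -69/511]
P' = [114/511 -109/511; -109/511 641/2044]

x̄ = F·x = [-3, -6]
P̄ = F·P·Fᵀ + Q = [6 14; 14 41]
y = z − H·x̄ = [12, -28]
S = H·P̄·Hᵀ + R = [57 -180; -180 676]
K = P̄·Hᵀ·S⁻¹ = [114/511 -15/511; -109/511 -615/2044]
x' = x̄ + K·y = [255/511, -69/511]
P' = (I − K·H)·P̄ = [114/511 -109/511; -109/511 641/2044]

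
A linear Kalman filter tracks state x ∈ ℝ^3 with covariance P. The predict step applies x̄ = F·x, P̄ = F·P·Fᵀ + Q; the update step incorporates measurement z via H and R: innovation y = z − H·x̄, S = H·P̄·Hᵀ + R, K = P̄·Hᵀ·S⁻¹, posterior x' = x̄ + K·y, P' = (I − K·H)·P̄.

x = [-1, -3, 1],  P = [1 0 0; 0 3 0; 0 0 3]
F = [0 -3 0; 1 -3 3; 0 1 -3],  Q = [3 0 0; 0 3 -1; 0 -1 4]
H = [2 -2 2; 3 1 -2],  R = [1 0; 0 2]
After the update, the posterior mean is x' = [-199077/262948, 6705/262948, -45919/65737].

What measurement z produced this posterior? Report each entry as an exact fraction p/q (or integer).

x̄ = F·x = [9, 11, -6]
P̄ = F·P·Fᵀ + Q = [30 27 -9; 27 58 -37; -9 -37 34]
S = H·P̄·Hᵀ + R = [497 -420; -420 884]
K = P̄·Hᵀ·S⁻¹ = [11523/65737 8865/37564; -7691/65737 6963/37564; 13544/65737 -483/9391]
x' − x̄ = [-2565609/262948, -2885723/262948, 348503/65737] = K·y
y = (KᵀK)⁻¹·Kᵀ·(x' − x̄) = [13, -51]
z = y + H·x̄ = [13, -51] + [-16, 50] = [-3, -1]

z = [-3, -1]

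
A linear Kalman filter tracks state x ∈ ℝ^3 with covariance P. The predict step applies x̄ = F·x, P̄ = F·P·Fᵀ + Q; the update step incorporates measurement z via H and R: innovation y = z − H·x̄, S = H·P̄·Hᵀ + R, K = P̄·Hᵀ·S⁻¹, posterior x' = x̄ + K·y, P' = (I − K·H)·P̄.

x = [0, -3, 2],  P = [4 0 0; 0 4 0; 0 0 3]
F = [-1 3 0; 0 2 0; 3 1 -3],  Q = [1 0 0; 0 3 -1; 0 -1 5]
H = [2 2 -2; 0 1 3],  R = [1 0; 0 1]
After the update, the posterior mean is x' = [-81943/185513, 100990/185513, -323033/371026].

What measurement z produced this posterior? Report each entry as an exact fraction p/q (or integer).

x̄ = F·x = [-9, -6, -9]
P̄ = F·P·Fᵀ + Q = [41 24 0; 24 19 7; 0 7 72]
S = H·P̄·Hᵀ + R = [665 -318; -318 710]
K = P̄·Hᵀ·S⁻¹ = [49966/185513 28650/185513; 31920/185513 24748/185513; -10693/185513 106955/371026]
x' − x̄ = [1587674/185513, 1214068/185513, 3016201/371026] = K·y
y = (KᵀK)⁻¹·Kᵀ·(x' − x̄) = [14, 31]
z = y + H·x̄ = [14, 31] + [-12, -33] = [2, -2]

z = [2, -2]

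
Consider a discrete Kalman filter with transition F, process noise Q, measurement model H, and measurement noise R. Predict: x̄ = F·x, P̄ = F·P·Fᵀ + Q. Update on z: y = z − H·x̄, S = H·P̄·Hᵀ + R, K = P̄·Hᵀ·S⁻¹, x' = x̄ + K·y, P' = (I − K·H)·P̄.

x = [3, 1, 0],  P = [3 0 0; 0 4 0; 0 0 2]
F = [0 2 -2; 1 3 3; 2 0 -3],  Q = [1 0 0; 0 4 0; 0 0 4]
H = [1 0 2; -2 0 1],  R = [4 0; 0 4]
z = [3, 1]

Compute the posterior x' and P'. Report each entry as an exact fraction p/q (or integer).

x̄ = F·x = [2, 6, 6]
P̄ = F·P·Fᵀ + Q = [25 12 12; 12 61 -12; 12 -12 34]
y = z − H·x̄ = [-11, -1]
S = H·P̄·Hᵀ + R = [213 -18; -18 90]
K = P̄·Hᵀ·S⁻¹ = [69/349 -1202/3141; -32/349 -146/349; 410/1047 595/3141]
x' = x̄ + K·y = [653/3141, 2592/349, 4721/3141]
P' = (I − K·H)·P̄ = [2420/3141 208/349 32/3141; 208/349 15649/349 -168/349; 32/3141 -168/349 2444/3141]

x' = [653/3141, 2592/349, 4721/3141]
P' = [2420/3141 208/349 32/3141; 208/349 15649/349 -168/349; 32/3141 -168/349 2444/3141]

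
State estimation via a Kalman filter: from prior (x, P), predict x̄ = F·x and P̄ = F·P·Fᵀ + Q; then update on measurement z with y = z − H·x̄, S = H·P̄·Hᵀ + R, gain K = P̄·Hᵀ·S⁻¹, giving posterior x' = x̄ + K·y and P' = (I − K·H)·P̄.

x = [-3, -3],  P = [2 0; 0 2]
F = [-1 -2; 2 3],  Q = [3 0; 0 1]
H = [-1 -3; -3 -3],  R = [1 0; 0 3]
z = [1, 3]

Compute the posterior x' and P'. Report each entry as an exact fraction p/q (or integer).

x̄ = F·x = [9, -15]
P̄ = F·P·Fᵀ + Q = [13 -16; -16 27]
y = z − H·x̄ = [-35, -15]
S = H·P̄·Hᵀ + R = [161 90; 90 75]
K = P̄·Hᵀ·S⁻¹ = [121/265 -567/1325; -127/265 179/1325]
x' = x̄ + K·y = [-149/265, -67/265]
P' = (I − K·H)·P̄ = [1153/1325 -586/1325; -586/1325 407/1325]

x' = [-149/265, -67/265]
P' = [1153/1325 -586/1325; -586/1325 407/1325]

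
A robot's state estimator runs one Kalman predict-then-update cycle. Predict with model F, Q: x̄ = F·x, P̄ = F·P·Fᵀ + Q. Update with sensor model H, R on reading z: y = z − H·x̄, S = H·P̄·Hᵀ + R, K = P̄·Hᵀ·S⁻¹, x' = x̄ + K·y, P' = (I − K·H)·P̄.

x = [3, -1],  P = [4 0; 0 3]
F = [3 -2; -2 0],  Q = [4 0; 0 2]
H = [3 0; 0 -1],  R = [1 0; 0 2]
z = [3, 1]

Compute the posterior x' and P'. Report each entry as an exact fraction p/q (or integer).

x̄ = F·x = [11, -6]
P̄ = F·P·Fᵀ + Q = [52 -24; -24 18]
y = z − H·x̄ = [-30, -5]
S = H·P̄·Hᵀ + R = [469 72; 72 20]
K = P̄·Hᵀ·S⁻¹ = [348/1049 6/1049; -36/1049 -1629/2098]
x' = x̄ + K·y = [1069/1049, -2283/2098]
P' = (I − K·H)·P̄ = [116/1049 -12/1049; -12/1049 1629/1049]

x' = [1069/1049, -2283/2098]
P' = [116/1049 -12/1049; -12/1049 1629/1049]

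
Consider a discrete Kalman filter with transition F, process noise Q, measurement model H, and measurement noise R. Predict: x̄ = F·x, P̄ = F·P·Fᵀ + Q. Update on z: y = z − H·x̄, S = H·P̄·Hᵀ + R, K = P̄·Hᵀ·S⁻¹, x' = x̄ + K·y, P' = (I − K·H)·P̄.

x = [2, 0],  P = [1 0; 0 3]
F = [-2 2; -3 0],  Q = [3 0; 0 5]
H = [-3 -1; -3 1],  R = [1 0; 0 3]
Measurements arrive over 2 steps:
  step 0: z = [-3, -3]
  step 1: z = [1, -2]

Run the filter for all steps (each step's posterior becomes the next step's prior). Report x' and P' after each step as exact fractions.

step 0: x' = [9448/9095, -2838/9095], P' = [977/9095 -1362/9095; -1362/9095 8322/9095]
step 1: x' = [2969039/18538081, -29990522/18538081], P' = [1938547/18538081 -2526522/18538081; -2526522/18538081 15574548/18538081]

step 0: x̄ = F·x = [-4, -6]
step 0: P̄ = F·P·Fᵀ + Q = [19 6; 6 14]
step 0: y = z − H·x̄ = [-21, -9]
step 0: S = H·P̄·Hᵀ + R = [222 157; 157 152]
step 0: K = P̄·Hᵀ·S⁻¹ = [-1569/9095 -1431/9095; -4236/9095 4136/9095]
step 0: x' = x̄ + K·y = [9448/9095, -2838/9095]
step 0: P' = (I − K·H)·P̄ = [977/9095 -1362/9095; -1362/9095 8322/9095]
step 1: x̄ = F·x = [-24572/9095, -28344/9095]
step 1: P̄ = F·P·Fᵀ + Q = [75377/9095 14034/9095; 14034/9095 54268/9095]
step 1: y = z − H·x̄ = [-18593/1819, -63562/9095]
step 1: S = H·P̄·Hᵀ + R = [165192/1819 124825/1819; 124825/1819 675742/9095]
step 1: K = P̄·Hᵀ·S⁻¹ = [-3289119/18538081 -2780721/18538081; -7994982/18538081 7718038/18538081]
step 1: x' = x̄ + K·y = [2969039/18538081, -29990522/18538081]
step 1: P' = (I − K·H)·P̄ = [1938547/18538081 -2526522/18538081; -2526522/18538081 15574548/18538081]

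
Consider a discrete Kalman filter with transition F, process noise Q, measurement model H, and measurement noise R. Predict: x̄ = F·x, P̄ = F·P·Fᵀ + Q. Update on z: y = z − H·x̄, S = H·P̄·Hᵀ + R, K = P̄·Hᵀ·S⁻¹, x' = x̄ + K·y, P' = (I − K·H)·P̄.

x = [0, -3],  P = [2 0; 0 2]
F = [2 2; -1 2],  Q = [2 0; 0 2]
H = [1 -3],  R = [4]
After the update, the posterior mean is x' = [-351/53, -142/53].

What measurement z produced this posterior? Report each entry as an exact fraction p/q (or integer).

z = [1]

x̄ = F·x = [-6, -6]
P̄ = F·P·Fᵀ + Q = [18 4; 4 12]
S = H·P̄·Hᵀ + R = [106]
K = P̄·Hᵀ·S⁻¹ = [3/53; -16/53]
x' − x̄ = [-33/53, 176/53] = K·y
y = (KᵀK)⁻¹·Kᵀ·(x' − x̄) = [-11]
z = y + H·x̄ = [-11] + [12] = [1]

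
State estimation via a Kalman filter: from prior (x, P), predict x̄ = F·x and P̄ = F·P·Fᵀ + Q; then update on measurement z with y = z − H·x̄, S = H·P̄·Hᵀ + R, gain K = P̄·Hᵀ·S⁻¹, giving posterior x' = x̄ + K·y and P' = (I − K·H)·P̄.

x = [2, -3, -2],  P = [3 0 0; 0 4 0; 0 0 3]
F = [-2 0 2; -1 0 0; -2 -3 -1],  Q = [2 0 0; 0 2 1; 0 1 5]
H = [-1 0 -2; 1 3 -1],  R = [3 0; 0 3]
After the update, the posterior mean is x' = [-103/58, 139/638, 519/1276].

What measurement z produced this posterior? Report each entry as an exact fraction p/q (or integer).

z = [1, -1]

x̄ = F·x = [-8, -2, 7]
P̄ = F·P·Fᵀ + Q = [26 6 6; 6 5 7; 6 7 56]
S = H·P̄·Hᵀ + R = [277 20; 20 112]
K = P̄·Hᵀ·S⁻¹ = [-19/116 171/464; -105/1276 713/5104; -1053/2552 -1891/10208]
x' − x̄ = [361/58, 1415/638, -8413/1276] = K·y
y = (KᵀK)⁻¹·Kᵀ·(x' − x̄) = [7, 20]
z = y + H·x̄ = [7, 20] + [-6, -21] = [1, -1]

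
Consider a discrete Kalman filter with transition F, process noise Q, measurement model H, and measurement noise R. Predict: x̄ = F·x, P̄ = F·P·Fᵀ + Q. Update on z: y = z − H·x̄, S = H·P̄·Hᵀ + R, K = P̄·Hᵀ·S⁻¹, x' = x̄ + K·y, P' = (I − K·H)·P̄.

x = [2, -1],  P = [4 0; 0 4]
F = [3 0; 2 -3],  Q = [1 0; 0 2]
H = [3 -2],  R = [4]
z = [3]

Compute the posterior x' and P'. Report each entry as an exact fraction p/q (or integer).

x' = [1527/265, 1891/265]
P' = [5836/265 8628/265; 8628/265 13014/265]

x̄ = F·x = [6, 7]
P̄ = F·P·Fᵀ + Q = [37 24; 24 54]
y = z − H·x̄ = [-1]
S = H·P̄·Hᵀ + R = [265]
K = P̄·Hᵀ·S⁻¹ = [63/265; -36/265]
x' = x̄ + K·y = [1527/265, 1891/265]
P' = (I − K·H)·P̄ = [5836/265 8628/265; 8628/265 13014/265]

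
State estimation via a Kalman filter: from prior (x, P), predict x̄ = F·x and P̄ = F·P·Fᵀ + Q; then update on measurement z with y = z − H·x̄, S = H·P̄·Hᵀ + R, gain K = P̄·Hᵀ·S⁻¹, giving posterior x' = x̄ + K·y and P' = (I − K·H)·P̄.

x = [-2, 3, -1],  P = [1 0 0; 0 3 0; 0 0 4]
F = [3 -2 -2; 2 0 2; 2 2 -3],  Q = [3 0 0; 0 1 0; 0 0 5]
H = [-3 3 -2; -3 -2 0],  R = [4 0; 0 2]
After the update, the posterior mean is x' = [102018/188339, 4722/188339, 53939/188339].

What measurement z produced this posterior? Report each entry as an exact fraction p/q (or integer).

z = [-2, -2]

x̄ = F·x = [-10, -6, 5]
P̄ = F·P·Fᵀ + Q = [40 -10 18; -10 21 -20; 18 -20 57]
S = H·P̄·Hᵀ + R = [1417 292; 292 326]
K = P̄·Hᵀ·S⁻¹ = [-15718/188339 -43694/188339; 23431/188339 -27920/188339; -35120/188339 23369/188339]
x' − x̄ = [1985408/188339, 1134756/188339, -887756/188339] = K·y
y = (KᵀK)⁻¹·Kᵀ·(x' − x̄) = [-4, -44]
z = y + H·x̄ = [-4, -44] + [2, 42] = [-2, -2]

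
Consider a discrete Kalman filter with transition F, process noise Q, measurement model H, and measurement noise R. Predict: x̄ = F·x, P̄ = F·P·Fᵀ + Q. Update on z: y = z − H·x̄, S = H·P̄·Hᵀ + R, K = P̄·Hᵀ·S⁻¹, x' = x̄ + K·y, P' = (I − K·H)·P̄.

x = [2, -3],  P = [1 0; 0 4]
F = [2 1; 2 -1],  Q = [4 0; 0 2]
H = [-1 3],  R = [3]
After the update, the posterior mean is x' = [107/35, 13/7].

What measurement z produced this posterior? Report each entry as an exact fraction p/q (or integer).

z = [2]

x̄ = F·x = [1, 7]
P̄ = F·P·Fᵀ + Q = [12 0; 0 10]
S = H·P̄·Hᵀ + R = [105]
K = P̄·Hᵀ·S⁻¹ = [-4/35; 2/7]
x' − x̄ = [72/35, -36/7] = K·y
y = (KᵀK)⁻¹·Kᵀ·(x' − x̄) = [-18]
z = y + H·x̄ = [-18] + [20] = [2]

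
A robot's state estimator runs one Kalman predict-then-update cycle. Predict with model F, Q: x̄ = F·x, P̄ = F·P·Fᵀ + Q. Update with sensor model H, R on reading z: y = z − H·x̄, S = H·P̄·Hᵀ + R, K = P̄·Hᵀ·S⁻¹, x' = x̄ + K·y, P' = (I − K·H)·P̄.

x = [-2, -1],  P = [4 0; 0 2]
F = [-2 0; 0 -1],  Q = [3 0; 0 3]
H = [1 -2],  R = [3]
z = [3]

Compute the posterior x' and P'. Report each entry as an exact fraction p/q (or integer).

x' = [187/42, 16/21]
P' = [437/42 95/21; 95/21 55/21]

x̄ = F·x = [4, 1]
P̄ = F·P·Fᵀ + Q = [19 0; 0 5]
y = z − H·x̄ = [1]
S = H·P̄·Hᵀ + R = [42]
K = P̄·Hᵀ·S⁻¹ = [19/42; -5/21]
x' = x̄ + K·y = [187/42, 16/21]
P' = (I − K·H)·P̄ = [437/42 95/21; 95/21 55/21]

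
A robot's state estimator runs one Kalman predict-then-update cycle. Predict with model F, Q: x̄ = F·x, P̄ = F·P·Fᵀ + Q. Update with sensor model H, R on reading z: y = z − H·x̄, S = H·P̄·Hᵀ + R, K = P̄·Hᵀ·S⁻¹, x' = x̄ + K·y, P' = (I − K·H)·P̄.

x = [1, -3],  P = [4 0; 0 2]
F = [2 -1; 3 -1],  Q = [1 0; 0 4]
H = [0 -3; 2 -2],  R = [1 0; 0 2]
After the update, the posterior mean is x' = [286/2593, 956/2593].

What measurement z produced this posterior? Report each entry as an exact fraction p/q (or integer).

x̄ = F·x = [5, 6]
P̄ = F·P·Fᵀ + Q = [19 26; 26 42]
S = H·P̄·Hᵀ + R = [379 96; 96 38]
K = P̄·Hᵀ·S⁻¹ = [-810/2593 1091/2593; -858/2593 -16/2593]
x' − x̄ = [-12679/2593, -14602/2593] = K·y
y = (KᵀK)⁻¹·Kᵀ·(x' − x̄) = [17, 1]
z = y + H·x̄ = [17, 1] + [-18, -2] = [-1, -1]

z = [-1, -1]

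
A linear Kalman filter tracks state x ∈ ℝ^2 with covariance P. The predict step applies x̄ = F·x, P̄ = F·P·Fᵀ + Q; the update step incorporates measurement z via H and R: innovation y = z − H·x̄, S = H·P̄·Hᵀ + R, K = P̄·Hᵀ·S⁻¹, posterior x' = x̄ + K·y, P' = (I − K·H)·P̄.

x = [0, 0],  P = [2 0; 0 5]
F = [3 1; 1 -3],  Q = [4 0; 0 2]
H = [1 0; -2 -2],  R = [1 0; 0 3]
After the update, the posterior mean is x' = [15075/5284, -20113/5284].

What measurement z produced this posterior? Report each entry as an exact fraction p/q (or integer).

x̄ = F·x = [0, 0]
P̄ = F·P·Fᵀ + Q = [27 -9; -9 49]
S = H·P̄·Hᵀ + R = [28 -36; -36 235]
K = P̄·Hᵀ·S⁻¹ = [5049/5284 -9/1321; -4995/5284 -641/1321]
x' − x̄ = [15075/5284, -20113/5284] = K·y
y = (KᵀK)⁻¹·Kᵀ·(x' − x̄) = [3, 2]
z = y + H·x̄ = [3, 2] + [0, 0] = [3, 2]

z = [3, 2]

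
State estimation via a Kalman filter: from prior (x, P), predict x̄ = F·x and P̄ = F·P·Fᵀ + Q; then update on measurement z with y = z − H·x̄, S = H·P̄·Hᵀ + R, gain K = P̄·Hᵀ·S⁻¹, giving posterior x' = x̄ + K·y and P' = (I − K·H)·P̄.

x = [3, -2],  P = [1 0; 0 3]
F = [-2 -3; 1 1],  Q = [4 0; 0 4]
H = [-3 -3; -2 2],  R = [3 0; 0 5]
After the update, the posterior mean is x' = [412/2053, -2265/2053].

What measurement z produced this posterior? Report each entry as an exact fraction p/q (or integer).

z = [3, -3]

x̄ = F·x = [0, 1]
P̄ = F·P·Fᵀ + Q = [35 -11; -11 8]
S = H·P̄·Hᵀ + R = [192 162; 162 265]
K = P̄·Hᵀ·S⁻¹ = [-348/2053 -500/2053; -1257/8212 973/4106]
x' − x̄ = [412/2053, -4318/2053] = K·y
y = (KᵀK)⁻¹·Kᵀ·(x' − x̄) = [6, -5]
z = y + H·x̄ = [6, -5] + [-3, 2] = [3, -3]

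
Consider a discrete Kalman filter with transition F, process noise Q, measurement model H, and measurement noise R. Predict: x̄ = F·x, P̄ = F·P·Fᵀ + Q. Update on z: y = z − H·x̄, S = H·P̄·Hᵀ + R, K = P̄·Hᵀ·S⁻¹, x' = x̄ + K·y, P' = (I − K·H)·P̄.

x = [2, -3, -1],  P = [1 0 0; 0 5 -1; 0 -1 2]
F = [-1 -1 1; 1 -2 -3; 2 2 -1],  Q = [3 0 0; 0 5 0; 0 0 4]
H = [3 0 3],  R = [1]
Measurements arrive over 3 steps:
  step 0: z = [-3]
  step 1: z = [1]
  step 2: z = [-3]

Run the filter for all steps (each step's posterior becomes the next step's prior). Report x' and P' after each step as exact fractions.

step 0: x' = [0, 11, -1], P' = [695/59 10/59 -697/59; 10/59 1726/59 -13/59; -697/59 -13/59 1411/118]
step 1: x' = [-23436/25745, -428003/25745, 32647/25745], P' = [1441333/51490 -2454731/51490 -1447281/51490; -2454731/51490 15785307/51490 2453457/51490; -1447281/51490 2453457/51490 1458937/51490]
step 2: x' = [243056514/57074981, -655173041/57074981, -300557189/57074981], P' = [4665993157/114149962 -7799427090/57074981 -4677149689/114149962; -7799427090/57074981 57239797960/57074981 7784080551/57074981; -4677149689/114149962 7784080551/57074981 4700983829/114149962]

step 0: x̄ = F·x = [0, 11, -1]
step 0: P̄ = F·P·Fᵀ + Q = [13 2 -17; 2 32 -8; -17 -8 34]
step 0: y = z − H·x̄ = [0]
step 0: S = H·P̄·Hᵀ + R = [118]
step 0: K = P̄·Hᵀ·S⁻¹ = [-6/59; -9/59; 51/118]
step 0: x' = x̄ + K·y = [0, 11, -1]
step 0: P' = (I − K·H)·P̄ = [695/59 10/59 -697/59; 10/59 1726/59 -13/59; -697/59 -13/59 1411/118]
step 1: x̄ = F·x = [-12, -19, 23]
step 1: P̄ = F·P·Fᵀ + Q = [9487/118 -4301/118 -15435/118; -4301/118 36459/118 3027/118; -15435/118 3027/118 27091/118]
step 1: y = z − H·x̄ = [-32]
step 1: S = H·P̄·Hᵀ + R = [25745/59]
step 1: K = P̄·Hᵀ·S⁻¹ = [-8922/25745; -1911/25745; 17484/25745]
step 1: x' = x̄ + K·y = [-23436/25745, -428003/25745, 32647/25745]
step 1: P' = (I − K·H)·P̄ = [1441333/51490 -2454731/51490 -1447281/51490; -2454731/51490 15785307/51490 2453457/51490; -1447281/51490 2453457/51490 1458937/51490]
step 2: x̄ = F·x = [484086/25745, 734629/25745, -187105/5149]
step 2: P̄ = F·P·Fᵀ + Q = [11918233/51490 9981036/25745 -4614953/10298; 9981036/25745 62957269/25745 -5065515/5149; -4614953/10298 -5065515/5149 9381781/10298]
step 2: y = z − H·x̄ = [1277082/25745]
step 2: S = H·P̄·Hᵀ + R = [57074981/25745]
step 2: K = P̄·Hᵀ·S⁻¹ = [-16734798/57074981; -46039617/57074981; 35751210/57074981]
step 2: x' = x̄ + K·y = [243056514/57074981, -655173041/57074981, -300557189/57074981]
step 2: P' = (I − K·H)·P̄ = [4665993157/114149962 -7799427090/57074981 -4677149689/114149962; -7799427090/57074981 57239797960/57074981 7784080551/57074981; -4677149689/114149962 7784080551/57074981 4700983829/114149962]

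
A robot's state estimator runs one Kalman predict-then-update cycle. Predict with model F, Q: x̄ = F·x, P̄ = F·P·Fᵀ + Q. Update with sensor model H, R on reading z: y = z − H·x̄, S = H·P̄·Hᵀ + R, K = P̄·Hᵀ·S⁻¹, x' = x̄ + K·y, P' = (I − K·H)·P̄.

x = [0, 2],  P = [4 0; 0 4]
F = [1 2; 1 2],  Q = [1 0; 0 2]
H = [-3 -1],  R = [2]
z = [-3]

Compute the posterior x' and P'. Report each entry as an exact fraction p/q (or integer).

x' = [253/333, 266/333]
P' = [104/333 -146/333; -146/333 602/333]

x̄ = F·x = [4, 4]
P̄ = F·P·Fᵀ + Q = [21 20; 20 22]
y = z − H·x̄ = [13]
S = H·P̄·Hᵀ + R = [333]
K = P̄·Hᵀ·S⁻¹ = [-83/333; -82/333]
x' = x̄ + K·y = [253/333, 266/333]
P' = (I − K·H)·P̄ = [104/333 -146/333; -146/333 602/333]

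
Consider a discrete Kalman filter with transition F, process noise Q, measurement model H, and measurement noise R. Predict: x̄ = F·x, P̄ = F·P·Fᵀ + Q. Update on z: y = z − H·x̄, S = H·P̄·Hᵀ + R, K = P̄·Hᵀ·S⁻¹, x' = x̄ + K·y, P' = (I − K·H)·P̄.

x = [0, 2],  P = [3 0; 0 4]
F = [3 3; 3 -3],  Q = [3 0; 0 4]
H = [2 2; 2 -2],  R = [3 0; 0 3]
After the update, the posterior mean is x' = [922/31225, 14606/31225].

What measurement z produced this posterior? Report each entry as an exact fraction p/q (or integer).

x̄ = F·x = [6, -6]
P̄ = F·P·Fᵀ + Q = [66 -9; -9 67]
S = H·P̄·Hᵀ + R = [463 -4; -4 607]
K = P̄·Hᵀ·S⁻¹ = [23266/93675 23302/93675; 7756/31225 -7768/31225]
x' − x̄ = [-186428/31225, 201956/31225] = K·y
y = (KᵀK)⁻¹·Kᵀ·(x' − x̄) = [1, -25]
z = y + H·x̄ = [1, -25] + [0, 24] = [1, -1]

z = [1, -1]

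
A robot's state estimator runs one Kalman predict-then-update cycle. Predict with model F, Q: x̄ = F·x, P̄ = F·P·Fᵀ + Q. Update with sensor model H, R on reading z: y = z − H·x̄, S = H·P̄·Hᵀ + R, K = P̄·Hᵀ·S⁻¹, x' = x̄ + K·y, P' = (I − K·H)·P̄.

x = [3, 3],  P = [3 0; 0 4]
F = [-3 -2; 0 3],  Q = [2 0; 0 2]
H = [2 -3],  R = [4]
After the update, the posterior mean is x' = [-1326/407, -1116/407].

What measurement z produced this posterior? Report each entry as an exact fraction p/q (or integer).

z = [2]

x̄ = F·x = [-15, 9]
P̄ = F·P·Fᵀ + Q = [45 -24; -24 38]
S = H·P̄·Hᵀ + R = [814]
K = P̄·Hᵀ·S⁻¹ = [81/407; -81/407]
x' − x̄ = [4779/407, -4779/407] = K·y
y = (KᵀK)⁻¹·Kᵀ·(x' − x̄) = [59]
z = y + H·x̄ = [59] + [-57] = [2]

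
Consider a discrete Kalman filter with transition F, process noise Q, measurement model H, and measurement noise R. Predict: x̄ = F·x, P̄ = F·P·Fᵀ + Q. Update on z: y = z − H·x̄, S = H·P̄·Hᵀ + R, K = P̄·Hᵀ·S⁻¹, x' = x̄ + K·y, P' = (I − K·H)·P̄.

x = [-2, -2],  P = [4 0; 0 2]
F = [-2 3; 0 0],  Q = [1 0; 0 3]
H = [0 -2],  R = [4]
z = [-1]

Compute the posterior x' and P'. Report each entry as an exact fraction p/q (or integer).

x̄ = F·x = [-2, 0]
P̄ = F·P·Fᵀ + Q = [35 0; 0 3]
y = z − H·x̄ = [-1]
S = H·P̄·Hᵀ + R = [16]
K = P̄·Hᵀ·S⁻¹ = [0; -3/8]
x' = x̄ + K·y = [-2, 3/8]
P' = (I − K·H)·P̄ = [35 0; 0 3/4]

x' = [-2, 3/8]
P' = [35 0; 0 3/4]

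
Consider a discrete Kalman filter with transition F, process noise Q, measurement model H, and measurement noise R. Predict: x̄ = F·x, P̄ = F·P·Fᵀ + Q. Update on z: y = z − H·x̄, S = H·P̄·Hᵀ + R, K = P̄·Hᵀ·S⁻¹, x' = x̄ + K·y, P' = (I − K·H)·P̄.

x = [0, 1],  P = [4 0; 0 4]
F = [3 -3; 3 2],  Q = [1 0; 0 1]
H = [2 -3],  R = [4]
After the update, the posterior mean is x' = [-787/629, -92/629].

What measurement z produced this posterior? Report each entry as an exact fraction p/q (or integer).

z = [-2]

x̄ = F·x = [-3, 2]
P̄ = F·P·Fᵀ + Q = [73 12; 12 53]
S = H·P̄·Hᵀ + R = [629]
K = P̄·Hᵀ·S⁻¹ = [110/629; -135/629]
x' − x̄ = [1100/629, -1350/629] = K·y
y = (KᵀK)⁻¹·Kᵀ·(x' − x̄) = [10]
z = y + H·x̄ = [10] + [-12] = [-2]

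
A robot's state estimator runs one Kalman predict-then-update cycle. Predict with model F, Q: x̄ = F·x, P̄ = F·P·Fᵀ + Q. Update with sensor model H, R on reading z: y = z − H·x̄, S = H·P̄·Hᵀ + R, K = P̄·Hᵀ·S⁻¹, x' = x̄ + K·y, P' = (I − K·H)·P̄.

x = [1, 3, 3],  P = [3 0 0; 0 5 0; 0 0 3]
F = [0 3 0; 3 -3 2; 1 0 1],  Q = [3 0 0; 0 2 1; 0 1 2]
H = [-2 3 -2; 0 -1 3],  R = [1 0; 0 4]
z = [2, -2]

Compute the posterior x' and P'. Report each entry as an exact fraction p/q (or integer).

x' = [5550/2893, 6658/2893, 1500/2893]
P' = [268395/40502 119478/20251 46356/20251; 119478/20251 115564/20251 50744/20251; 46356/20251 50744/20251 28792/20251]

x̄ = F·x = [9, 0, 4]
P̄ = F·P·Fᵀ + Q = [48 -45 0; -45 86 16; 0 16 8]
y = z − H·x̄ = [28, -14]
S = H·P̄·Hᵀ + R = [1347 -220; -220 66]
K = P̄·Hᵀ·S⁻¹ = [-243/1841 9795/40502; 568/1841 9167/20251; 176/1841 8908/20251]
x' = x̄ + K·y = [5550/2893, 6658/2893, 1500/2893]
P' = (I − K·H)·P̄ = [268395/40502 119478/20251 46356/20251; 119478/20251 115564/20251 50744/20251; 46356/20251 50744/20251 28792/20251]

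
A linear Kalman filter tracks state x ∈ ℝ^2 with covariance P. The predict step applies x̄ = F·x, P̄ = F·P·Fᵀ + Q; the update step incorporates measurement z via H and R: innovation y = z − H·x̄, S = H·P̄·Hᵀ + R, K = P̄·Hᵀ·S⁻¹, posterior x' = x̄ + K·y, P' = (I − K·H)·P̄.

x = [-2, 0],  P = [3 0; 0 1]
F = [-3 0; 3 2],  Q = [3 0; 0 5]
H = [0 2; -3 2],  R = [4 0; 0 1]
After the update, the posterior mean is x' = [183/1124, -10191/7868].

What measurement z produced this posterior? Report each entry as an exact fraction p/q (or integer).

z = [-3, -3]

x̄ = F·x = [6, -6]
P̄ = F·P·Fᵀ + Q = [30 -27; -27 36]
S = H·P̄·Hᵀ + R = [148 306; 306 739]
K = P̄·Hᵀ·S⁻¹ = [297/1124 -171/562; 3195/7868 153/3934]
x' − x̄ = [-6561/1124, 37017/7868] = K·y
y = (KᵀK)⁻¹·Kᵀ·(x' − x̄) = [9, 27]
z = y + H·x̄ = [9, 27] + [-12, -30] = [-3, -3]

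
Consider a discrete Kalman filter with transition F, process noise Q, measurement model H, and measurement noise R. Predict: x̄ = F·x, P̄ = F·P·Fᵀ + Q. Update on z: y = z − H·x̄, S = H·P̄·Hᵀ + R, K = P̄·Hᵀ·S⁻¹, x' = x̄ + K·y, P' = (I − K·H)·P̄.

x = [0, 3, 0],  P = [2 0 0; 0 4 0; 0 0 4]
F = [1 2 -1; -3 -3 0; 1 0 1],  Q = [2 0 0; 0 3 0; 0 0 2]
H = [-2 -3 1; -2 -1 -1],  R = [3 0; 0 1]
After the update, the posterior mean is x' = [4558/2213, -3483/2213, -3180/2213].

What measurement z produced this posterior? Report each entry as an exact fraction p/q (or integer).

z = [-1, -1]

x̄ = F·x = [6, -9, 0]
P̄ = F·P·Fᵀ + Q = [24 -30 -2; -30 57 -6; -2 -6 8]
S = H·P̄·Hᵀ + R = [304 7; 7 22]
K = P̄·Hᵀ·S⁻¹ = [992/6639 -5144/6639; -879/2213 1185/2213; 646/6639 398/6639]
x' − x̄ = [-8720/2213, 16434/2213, -3180/2213] = K·y
y = (KᵀK)⁻¹·Kᵀ·(x' − x̄) = [-16, 2]
z = y + H·x̄ = [-16, 2] + [15, -3] = [-1, -1]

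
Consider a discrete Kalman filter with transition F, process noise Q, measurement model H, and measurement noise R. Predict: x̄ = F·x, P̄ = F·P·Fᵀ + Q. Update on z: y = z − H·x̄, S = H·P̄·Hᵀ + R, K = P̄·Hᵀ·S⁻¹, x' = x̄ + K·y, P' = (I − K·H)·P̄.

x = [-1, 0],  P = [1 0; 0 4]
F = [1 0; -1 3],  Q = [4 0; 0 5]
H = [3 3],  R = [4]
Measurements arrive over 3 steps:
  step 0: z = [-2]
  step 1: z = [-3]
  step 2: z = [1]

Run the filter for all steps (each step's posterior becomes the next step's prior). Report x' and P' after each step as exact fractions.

step 0: x' = [-433/409, 163/409], P' = [1901/409 -1885/409; -1885/409 2049/409]
step 1: x' = [-66548/100367, -32023/100367], P' = [1380501/200734 -1396577/200734; -1396577/200734 1501141/200734]
step 2: x' = [-131270854/138654811, 176452927/138654811], P' = [993905473/138654811 -1007452653/138654811; -1007452653/138654811 1082267333/138654811]

step 0: x̄ = F·x = [-1, 1]
step 0: P̄ = F·P·Fᵀ + Q = [5 -1; -1 42]
step 0: y = z − H·x̄ = [-2]
step 0: S = H·P̄·Hᵀ + R = [409]
step 0: K = P̄·Hᵀ·S⁻¹ = [12/409; 123/409]
step 0: x' = x̄ + K·y = [-433/409, 163/409]
step 0: P' = (I − K·H)·P̄ = [1901/409 -1885/409; -1885/409 2049/409]
step 1: x̄ = F·x = [-433/409, 922/409]
step 1: P̄ = F·P·Fᵀ + Q = [3537/409 -7556/409; -7556/409 33697/409]
step 1: y = z − H·x̄ = [-2694/409]
step 1: S = H·P̄·Hᵀ + R = [200734/409]
step 1: K = P̄·Hᵀ·S⁻¹ = [-12057/200734; 78423/200734]
step 1: x' = x̄ + K·y = [-66548/100367, -32023/100367]
step 1: P' = (I − K·H)·P̄ = [1380501/200734 -1396577/200734; -1396577/200734 1501141/200734]
step 2: x̄ = F·x = [-66548/100367, -29521/100367]
step 2: P̄ = F·P·Fᵀ + Q = [2183437/200734 -2785116/100367; -2785116/100367 12136951/100367]
step 2: y = z − H·x̄ = [388574/100367]
step 2: S = H·P̄·Hᵀ + R = [138654811/200734]
step 2: K = P̄·Hᵀ·S⁻¹ = [-10160385/138654811; 56111010/138654811]
step 2: x' = x̄ + K·y = [-131270854/138654811, 176452927/138654811]
step 2: P' = (I − K·H)·P̄ = [993905473/138654811 -1007452653/138654811; -1007452653/138654811 1082267333/138654811]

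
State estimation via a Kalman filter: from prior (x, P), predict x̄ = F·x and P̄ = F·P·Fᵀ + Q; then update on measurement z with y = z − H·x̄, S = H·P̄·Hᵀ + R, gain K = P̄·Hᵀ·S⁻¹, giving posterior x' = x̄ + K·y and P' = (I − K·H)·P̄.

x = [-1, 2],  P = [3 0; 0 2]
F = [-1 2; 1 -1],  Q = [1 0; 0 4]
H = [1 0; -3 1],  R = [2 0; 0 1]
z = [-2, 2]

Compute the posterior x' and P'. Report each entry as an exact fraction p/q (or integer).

x̄ = F·x = [5, -3]
P̄ = F·P·Fᵀ + Q = [12 -7; -7 9]
y = z − H·x̄ = [-7, 20]
S = H·P̄·Hᵀ + R = [14 -43; -43 160]
K = P̄·Hᵀ·S⁻¹ = [71/391 -86/391; 10/23 7/23]
x' = x̄ + K·y = [-262/391, 1/23]
P' = (I − K·H)·P̄ = [142/391 20/23; 20/23 67/23]

x' = [-262/391, 1/23]
P' = [142/391 20/23; 20/23 67/23]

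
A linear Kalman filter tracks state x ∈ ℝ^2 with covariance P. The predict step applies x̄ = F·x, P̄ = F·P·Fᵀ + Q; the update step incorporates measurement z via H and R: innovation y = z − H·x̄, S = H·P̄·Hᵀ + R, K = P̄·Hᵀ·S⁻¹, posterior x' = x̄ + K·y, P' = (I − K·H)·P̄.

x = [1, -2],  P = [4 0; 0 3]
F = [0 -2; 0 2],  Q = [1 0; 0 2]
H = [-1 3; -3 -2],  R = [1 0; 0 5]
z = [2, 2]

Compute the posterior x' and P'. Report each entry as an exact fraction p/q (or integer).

x̄ = F·x = [4, -4]
P̄ = F·P·Fᵀ + Q = [13 -12; -12 14]
y = z − H·x̄ = [18, 6]
S = H·P̄·Hᵀ + R = [212 39; 39 34]
K = P̄·Hᵀ·S⁻¹ = [-23/121 -27/121; 1524/5687 -410/5687]
x' = x̄ + K·y = [-92/121, 2224/5687]
P' = (I − K·H)·P̄ = [41/121 6/121; 6/121 602/5687]

x' = [-92/121, 2224/5687]
P' = [41/121 6/121; 6/121 602/5687]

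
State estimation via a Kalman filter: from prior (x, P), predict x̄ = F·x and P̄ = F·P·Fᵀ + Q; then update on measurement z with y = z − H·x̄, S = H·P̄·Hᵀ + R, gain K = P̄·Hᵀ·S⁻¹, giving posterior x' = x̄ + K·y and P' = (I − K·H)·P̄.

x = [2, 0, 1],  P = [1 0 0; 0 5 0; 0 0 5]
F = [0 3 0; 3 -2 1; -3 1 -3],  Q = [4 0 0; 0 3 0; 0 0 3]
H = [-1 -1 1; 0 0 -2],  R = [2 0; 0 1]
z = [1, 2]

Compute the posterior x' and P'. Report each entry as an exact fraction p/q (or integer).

x' = [-2312/469, 20123/5628, -5275/5628]
P' = [9809/469 -8646/469 187/469; -8646/469 101107/5628 -1031/5628; 187/469 -1031/5628 1375/5628]

x̄ = F·x = [0, 7, -9]
P̄ = F·P·Fᵀ + Q = [49 -30 15; -30 37 -34; 15 -34 62]
y = z − H·x̄ = [17, -16]
S = H·P̄·Hᵀ + R = [128 -162; -162 249]
K = P̄·Hᵀ·S⁻¹ = [-488/469 -374/469; 269/1876 1031/2814; 27/1876 -1375/2814]
x' = x̄ + K·y = [-2312/469, 20123/5628, -5275/5628]
P' = (I − K·H)·P̄ = [9809/469 -8646/469 187/469; -8646/469 101107/5628 -1031/5628; 187/469 -1031/5628 1375/5628]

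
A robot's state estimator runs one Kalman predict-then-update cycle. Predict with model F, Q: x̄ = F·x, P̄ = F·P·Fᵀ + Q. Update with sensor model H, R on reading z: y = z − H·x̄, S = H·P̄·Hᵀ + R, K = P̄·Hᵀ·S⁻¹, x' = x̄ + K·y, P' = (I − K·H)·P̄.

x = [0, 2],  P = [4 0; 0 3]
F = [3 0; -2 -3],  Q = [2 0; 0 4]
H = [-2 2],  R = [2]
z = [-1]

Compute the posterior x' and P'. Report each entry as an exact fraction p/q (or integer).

x' = [-682/267, -821/267]
P' = [2458/267 2396/267; 2396/267 2467/267]

x̄ = F·x = [0, -6]
P̄ = F·P·Fᵀ + Q = [38 -24; -24 47]
y = z − H·x̄ = [11]
S = H·P̄·Hᵀ + R = [534]
K = P̄·Hᵀ·S⁻¹ = [-62/267; 71/267]
x' = x̄ + K·y = [-682/267, -821/267]
P' = (I − K·H)·P̄ = [2458/267 2396/267; 2396/267 2467/267]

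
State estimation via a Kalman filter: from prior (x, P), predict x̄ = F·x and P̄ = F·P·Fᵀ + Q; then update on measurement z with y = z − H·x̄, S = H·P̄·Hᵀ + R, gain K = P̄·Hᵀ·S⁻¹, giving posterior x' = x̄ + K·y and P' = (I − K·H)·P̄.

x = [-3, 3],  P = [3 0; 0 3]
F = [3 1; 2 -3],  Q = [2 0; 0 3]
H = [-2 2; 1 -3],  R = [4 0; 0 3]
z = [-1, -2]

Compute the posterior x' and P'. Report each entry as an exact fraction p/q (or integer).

x' = [9775/11158, 8097/11158]
P' = [15252/5579 7605/5579; 7605/5579 5178/5579]

x̄ = F·x = [-6, -15]
P̄ = F·P·Fᵀ + Q = [32 9; 9 42]
y = z − H·x̄ = [17, -41]
S = H·P̄·Hᵀ + R = [228 -244; -244 359]
K = P̄·Hᵀ·S⁻¹ = [-7647/11158 -2521/5579; -2427/11158 -2643/5579]
x' = x̄ + K·y = [9775/11158, 8097/11158]
P' = (I − K·H)·P̄ = [15252/5579 7605/5579; 7605/5579 5178/5579]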